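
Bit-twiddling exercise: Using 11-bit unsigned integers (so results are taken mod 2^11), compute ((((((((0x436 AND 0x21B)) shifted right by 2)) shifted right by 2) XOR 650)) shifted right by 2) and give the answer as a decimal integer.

0x436 = 10000110110
0x21B = 01000011011
→ AND → 00000010010 = 18
→ shifted right by 2 → 00000000100 = 4
→ shifted right by 2 → 00000000001 = 1
650 = 01010001010
→ XOR → 01010001011 = 651
→ shifted right by 2 → 00010100010 = 162

162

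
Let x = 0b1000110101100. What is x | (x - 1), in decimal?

x = 1000110101100 = 4524
x - 1 = 1000110101011
OR    = 1000110101111 = 4527
(x | (x - 1) sets all bits below the lowest set bit.)

4527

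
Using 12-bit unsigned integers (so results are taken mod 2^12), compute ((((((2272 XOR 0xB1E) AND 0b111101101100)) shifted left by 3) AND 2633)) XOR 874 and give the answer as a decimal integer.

2272 = 100011100000
0xB1E = 101100011110
→ XOR → 001111111110 = 1022
0b111101101100 = 111101101100
→ AND → 001101101100 = 876
→ shifted left by 3 (mod 2^12) → 101101100000 = 2912
2633 = 101001001001
→ AND → 101001000000 = 2624
874 = 001101101010
→ XOR → 100100101010 = 2346

2346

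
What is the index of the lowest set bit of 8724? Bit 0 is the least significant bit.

2

8724 = 10001000010100
Trailing zeros: 2, so the lowest set bit is bit 2 (value 4).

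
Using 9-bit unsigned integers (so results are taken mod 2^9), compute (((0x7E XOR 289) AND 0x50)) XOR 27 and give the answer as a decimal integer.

0x7E = 001111110
289 = 100100001
→ XOR → 101011111 = 351
0x50 = 001010000
→ AND → 001010000 = 80
27 = 000011011
→ XOR → 001001011 = 75

75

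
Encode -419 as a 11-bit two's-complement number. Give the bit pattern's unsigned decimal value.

419 in 11 bits: 00110100011
Invert: 11001011100
Add 1:  11001011101 = 1629
(Check: 2^11 - 419 = 2048 - 419 = 1629.)

1629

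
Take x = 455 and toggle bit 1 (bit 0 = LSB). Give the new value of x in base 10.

x = 111000111
bit 1 is currently 1; toggle it via x ^ (1 << 1) = x ^ 2
→ 111000101 = 453

453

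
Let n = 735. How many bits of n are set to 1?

8

735 = 1011011111
Count the 1s: 1 + 1 + 1 + 1 + 1 + 1 + 1 + 1 = 8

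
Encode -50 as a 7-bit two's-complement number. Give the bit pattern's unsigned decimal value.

78

50 in 7 bits: 0110010
Invert: 1001101
Add 1:  1001110 = 78
(Check: 2^7 - 50 = 128 - 50 = 78.)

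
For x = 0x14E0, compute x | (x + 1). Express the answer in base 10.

x = 1010011100000 = 5344
x + 1 = 1010011100001
OR    = 1010011100001 = 5345
(x | (x + 1) sets the lowest cleared bit.)

5345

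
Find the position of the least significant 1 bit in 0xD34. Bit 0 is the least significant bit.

2

0xD34 = 110100110100
Trailing zeros: 2, so the lowest set bit is bit 2 (value 4).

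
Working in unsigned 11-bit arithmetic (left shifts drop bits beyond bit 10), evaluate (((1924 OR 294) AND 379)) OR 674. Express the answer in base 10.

930

1924 = 11110000100
294 = 00100100110
→ OR → 11110100110 = 1958
379 = 00101111011
→ AND → 00100100010 = 290
674 = 01010100010
→ OR → 01110100010 = 930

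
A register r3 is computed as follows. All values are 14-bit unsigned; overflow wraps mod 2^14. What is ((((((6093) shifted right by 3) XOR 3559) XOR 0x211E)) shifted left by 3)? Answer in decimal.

6093 = 01011111001101
→ shifted right by 3 → 00001011111001 = 761
3559 = 00110111100111
→ XOR → 00111100011110 = 3870
0x211E = 10000100011110
→ XOR → 10111000000000 = 11776
→ shifted left by 3 (mod 2^14) → 11000000000000 = 12288

12288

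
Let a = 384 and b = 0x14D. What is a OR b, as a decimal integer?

384 = 110000000
0x14D = 101001101
 OR → 111001101 = 461

461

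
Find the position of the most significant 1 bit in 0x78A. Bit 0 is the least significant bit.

10

0x78A = 11110001010
The topmost 1 is at position 10 (since 2^10 = 1024 ≤ 1930 < 2048).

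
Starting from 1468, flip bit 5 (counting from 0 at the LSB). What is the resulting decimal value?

x = 010110111100
bit 5 is currently 1; toggle it via x ^ (1 << 5) = x ^ 32
→ 010110011100 = 1436

1436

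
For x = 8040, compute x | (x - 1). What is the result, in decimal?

8047

x = 1111101101000 = 8040
x - 1 = 1111101100111
OR    = 1111101101111 = 8047
(x | (x - 1) sets all bits below the lowest set bit.)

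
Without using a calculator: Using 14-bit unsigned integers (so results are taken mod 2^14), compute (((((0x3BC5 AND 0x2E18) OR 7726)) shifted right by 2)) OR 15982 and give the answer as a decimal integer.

16367

0x3BC5 = 11101111000101
0x2E18 = 10111000011000
→ AND → 10101000000000 = 10752
7726 = 01111000101110
→ OR → 11111000101110 = 15918
→ shifted right by 2 → 00111110001011 = 3979
15982 = 11111001101110
→ OR → 11111111101111 = 16367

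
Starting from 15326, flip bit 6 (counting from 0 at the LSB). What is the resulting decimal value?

x = 11101111011110
bit 6 is currently 1; toggle it via x ^ (1 << 6) = x ^ 64
→ 11101110011110 = 15262

15262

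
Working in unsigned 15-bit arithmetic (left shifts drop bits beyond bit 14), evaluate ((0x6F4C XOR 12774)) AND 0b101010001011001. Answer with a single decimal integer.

21512

0x6F4C = 110111101001100
12774 = 011000111100110
→ XOR → 101111010101010 = 24234
0b101010001011001 = 101010001011001
→ AND → 101010000001000 = 21512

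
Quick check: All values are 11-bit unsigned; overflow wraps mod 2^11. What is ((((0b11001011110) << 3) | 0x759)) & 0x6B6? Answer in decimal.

0b11001011110 = 11001011110
→ << 3 (mod 2^11) → 01011110000 = 752
0x759 = 11101011001
→ | → 11111111001 = 2041
0x6B6 = 11010110110
→ & → 11010110000 = 1712

1712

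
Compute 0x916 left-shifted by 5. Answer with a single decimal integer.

74432

0x916 = 00000100100010110
shift left by 5 → 10010001011000000 = 74432
(equivalently, 2326 × 2^5 = 2326 × 32)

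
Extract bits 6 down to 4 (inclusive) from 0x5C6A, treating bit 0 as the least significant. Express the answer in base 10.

v = 101110001101010
Shift right by 4: 10111000110
Mask low 3 bits: 110 = 6

6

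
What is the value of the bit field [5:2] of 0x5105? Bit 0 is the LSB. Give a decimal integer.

v = 101000100000101
Shift right by 2: 1010001000001
Mask low 4 bits: 0001 = 1

1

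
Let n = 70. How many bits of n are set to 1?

3

70 = 1000110
Count the 1s: 1 + 1 + 1 = 3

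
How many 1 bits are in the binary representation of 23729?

8

23729 = 101110010110001
Count the 1s: 1 + 1 + 1 + 1 + 1 + 1 + 1 + 1 = 8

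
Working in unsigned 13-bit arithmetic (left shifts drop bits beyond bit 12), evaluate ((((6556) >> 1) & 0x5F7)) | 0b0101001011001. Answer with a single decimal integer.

3807

6556 = 1100110011100
→ >> 1 → 0110011001110 = 3278
0x5F7 = 0010111110111
→ & → 0010011000110 = 1222
0b0101001011001 = 0101001011001
→ | → 0111011011111 = 3807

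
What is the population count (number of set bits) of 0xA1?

0xA1 = 10100001
Count the 1s: 1 + 1 + 1 = 3

3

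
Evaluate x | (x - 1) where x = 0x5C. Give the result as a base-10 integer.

x = 1011100 = 92
x - 1 = 1011011
OR    = 1011111 = 95
(x | (x - 1) sets all bits below the lowest set bit.)

95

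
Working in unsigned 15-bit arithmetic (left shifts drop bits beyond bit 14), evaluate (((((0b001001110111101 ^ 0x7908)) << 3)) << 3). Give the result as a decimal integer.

11584

0b001001110111101 = 001001110111101
0x7908 = 111100100001000
→ ^ → 110101010110101 = 27317
→ << 3 (mod 2^15) → 101010110101000 = 21928
→ << 3 (mod 2^15) → 010110101000000 = 11584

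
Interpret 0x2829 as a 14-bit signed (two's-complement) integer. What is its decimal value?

pattern = 10100000101001 (MSB is 1 ⇒ negative)
Invert: 01011111010110, add 1 → 01011111010111 = 6103, so the value is -6103.
(Equivalently: 10281 - 2^14 = 10281 - 16384 = -6103.)

-6103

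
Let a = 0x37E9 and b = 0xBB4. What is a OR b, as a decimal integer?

16381

0x37E9 = 11011111101001
0xBB4 = 00101110110100
 OR → 11111111111101 = 16381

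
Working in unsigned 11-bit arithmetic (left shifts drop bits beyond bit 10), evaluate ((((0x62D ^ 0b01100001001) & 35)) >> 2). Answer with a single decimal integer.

8

0x62D = 11000101101
0b01100001001 = 01100001001
→ ^ → 10100100100 = 1316
35 = 00000100011
→ & → 00000100000 = 32
→ >> 2 → 00000001000 = 8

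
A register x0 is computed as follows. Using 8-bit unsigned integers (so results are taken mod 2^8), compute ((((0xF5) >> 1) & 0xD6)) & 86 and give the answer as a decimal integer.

0xF5 = 11110101
→ >> 1 → 01111010 = 122
0xD6 = 11010110
→ & → 01010010 = 82
86 = 01010110
→ & → 01010010 = 82

82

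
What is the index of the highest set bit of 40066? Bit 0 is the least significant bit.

40066 = 1001110010000010
The topmost 1 is at position 15 (since 2^15 = 32768 ≤ 40066 < 65536).

15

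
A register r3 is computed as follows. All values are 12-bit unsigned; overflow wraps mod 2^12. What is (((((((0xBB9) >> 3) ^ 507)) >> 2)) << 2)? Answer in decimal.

140

0xBB9 = 101110111001
→ >> 3 → 000101110111 = 375
507 = 000111111011
→ ^ → 000010001100 = 140
→ >> 2 → 000000100011 = 35
→ << 2 (mod 2^12) → 000010001100 = 140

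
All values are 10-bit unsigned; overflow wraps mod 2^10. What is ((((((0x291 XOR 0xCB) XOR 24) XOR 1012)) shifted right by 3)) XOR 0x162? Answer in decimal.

0x291 = 1010010001
0xCB = 0011001011
→ XOR → 1001011010 = 602
24 = 0000011000
→ XOR → 1001000010 = 578
1012 = 1111110100
→ XOR → 0110110110 = 438
→ shifted right by 3 → 0000110110 = 54
0x162 = 0101100010
→ XOR → 0101010100 = 340

340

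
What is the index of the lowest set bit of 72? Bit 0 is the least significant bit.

3

72 = 1001000
Trailing zeros: 3, so the lowest set bit is bit 3 (value 8).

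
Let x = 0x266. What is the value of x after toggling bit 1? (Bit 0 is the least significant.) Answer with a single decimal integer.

x = 1001100110
bit 1 is currently 1; toggle it via x ^ (1 << 1) = x ^ 2
→ 1001100100 = 612

612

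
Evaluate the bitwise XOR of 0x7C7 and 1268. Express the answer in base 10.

0x7C7 = 11111000111
1268 = 10011110100
XOR → 01100110011 = 819

819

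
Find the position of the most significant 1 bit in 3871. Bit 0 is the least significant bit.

3871 = 111100011111
The topmost 1 is at position 11 (since 2^11 = 2048 ≤ 3871 < 4096).

11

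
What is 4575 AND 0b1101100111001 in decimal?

4377

4575 = 1000111011111
b = 1101100111001
AND → 1000100011001 = 4377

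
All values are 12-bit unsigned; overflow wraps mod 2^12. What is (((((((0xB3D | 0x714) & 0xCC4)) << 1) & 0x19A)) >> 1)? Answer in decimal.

0xB3D = 101100111101
0x714 = 011100010100
→ | → 111100111101 = 3901
0xCC4 = 110011000100
→ & → 110000000100 = 3076
→ << 1 (mod 2^12) → 100000001000 = 2056
0x19A = 000110011010
→ & → 000000001000 = 8
→ >> 1 → 000000000100 = 4

4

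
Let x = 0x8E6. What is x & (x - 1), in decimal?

2276

x = 100011100110 = 2278
x - 1 = 100011100101
AND   = 100011100100 = 2276
(x & (x - 1) clears the lowest set bit of x.)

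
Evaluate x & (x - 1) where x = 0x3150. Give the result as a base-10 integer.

12608

x = 11000101010000 = 12624
x - 1 = 11000101001111
AND   = 11000101000000 = 12608
(x & (x - 1) clears the lowest set bit of x.)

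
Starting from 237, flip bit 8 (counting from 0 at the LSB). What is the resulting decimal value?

493

x = 000011101101
bit 8 is currently 0; toggle it via x ^ (1 << 8) = x ^ 256
→ 000111101101 = 493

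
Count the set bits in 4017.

4017 = 111110110001
Count the 1s: 1 + 1 + 1 + 1 + 1 + 1 + 1 + 1 = 8

8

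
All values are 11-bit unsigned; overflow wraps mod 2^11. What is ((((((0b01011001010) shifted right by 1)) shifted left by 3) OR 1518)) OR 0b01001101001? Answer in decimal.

0b01011001010 = 01011001010
→ shifted right by 1 → 00101100101 = 357
→ shifted left by 3 (mod 2^11) → 01100101000 = 808
1518 = 10111101110
→ OR → 11111101110 = 2030
0b01001101001 = 01001101001
→ OR → 11111101111 = 2031

2031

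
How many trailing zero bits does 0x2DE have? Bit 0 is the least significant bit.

1

0x2DE = 1011011110
Trailing zeros: 1, so the lowest set bit is bit 1 (value 2).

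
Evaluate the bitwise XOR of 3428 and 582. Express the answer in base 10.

3428 = 110101100100
582 = 001001000110
XOR → 111100100010 = 3874

3874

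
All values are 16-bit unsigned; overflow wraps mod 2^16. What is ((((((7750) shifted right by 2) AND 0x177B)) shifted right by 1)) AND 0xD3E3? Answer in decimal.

896

7750 = 0001111001000110
→ shifted right by 2 → 0000011110010001 = 1937
0x177B = 0001011101111011
→ AND → 0000011100010001 = 1809
→ shifted right by 1 → 0000001110001000 = 904
0xD3E3 = 1101001111100011
→ AND → 0000001110000000 = 896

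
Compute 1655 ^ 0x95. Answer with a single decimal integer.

1762

1655 = 11001110111
0x95 = 00010010101
XOR → 11011100010 = 1762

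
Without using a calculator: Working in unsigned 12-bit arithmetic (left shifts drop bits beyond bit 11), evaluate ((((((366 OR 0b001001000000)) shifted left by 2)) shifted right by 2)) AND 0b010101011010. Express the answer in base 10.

330

366 = 000101101110
0b001001000000 = 001001000000
→ OR → 001101101110 = 878
→ shifted left by 2 (mod 2^12) → 110110111000 = 3512
→ shifted right by 2 → 001101101110 = 878
0b010101011010 = 010101011010
→ AND → 000101001010 = 330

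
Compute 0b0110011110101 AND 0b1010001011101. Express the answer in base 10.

a = 0110011110101
b = 1010001011101
AND → 0010001010101 = 1109

1109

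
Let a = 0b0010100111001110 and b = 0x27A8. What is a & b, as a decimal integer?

8584

a = 10100111001110
0x27A8 = 10011110101000
AND → 10000110001000 = 8584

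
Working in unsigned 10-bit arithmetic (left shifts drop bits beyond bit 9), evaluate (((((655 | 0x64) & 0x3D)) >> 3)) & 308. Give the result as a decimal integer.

655 = 1010001111
0x64 = 0001100100
→ | → 1011101111 = 751
0x3D = 0000111101
→ & → 0000101101 = 45
→ >> 3 → 0000000101 = 5
308 = 0100110100
→ & → 0000000100 = 4

4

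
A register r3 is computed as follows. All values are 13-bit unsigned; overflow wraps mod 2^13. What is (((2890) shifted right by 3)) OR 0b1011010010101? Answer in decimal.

2890 = 0101101001010
→ shifted right by 3 → 0000101101001 = 361
0b1011010010101 = 1011010010101
→ OR → 1011111111101 = 6141

6141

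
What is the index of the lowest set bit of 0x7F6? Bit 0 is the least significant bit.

0x7F6 = 11111110110
Trailing zeros: 1, so the lowest set bit is bit 1 (value 2).

1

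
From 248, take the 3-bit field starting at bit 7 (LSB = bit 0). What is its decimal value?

v = 00011111000
Shift right by 7: 0001
Mask low 3 bits: 001 = 1

1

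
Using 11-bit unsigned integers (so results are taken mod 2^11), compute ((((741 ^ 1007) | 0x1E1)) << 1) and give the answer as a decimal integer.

982

741 = 01011100101
1007 = 01111101111
→ ^ → 00100001010 = 266
0x1E1 = 00111100001
→ | → 00111101011 = 491
→ << 1 (mod 2^11) → 01111010110 = 982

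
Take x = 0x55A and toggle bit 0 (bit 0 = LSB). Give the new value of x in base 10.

1371

x = 010101011010
bit 0 is currently 0; toggle it via x ^ (1 << 0) = x ^ 1
→ 010101011011 = 1371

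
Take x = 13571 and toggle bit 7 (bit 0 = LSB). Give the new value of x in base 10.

x = 11010100000011
bit 7 is currently 0; toggle it via x ^ (1 << 7) = x ^ 128
→ 11010110000011 = 13699

13699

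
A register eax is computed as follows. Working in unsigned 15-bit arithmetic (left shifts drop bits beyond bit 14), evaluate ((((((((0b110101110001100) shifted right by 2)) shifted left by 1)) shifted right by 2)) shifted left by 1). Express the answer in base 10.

0b110101110001100 = 110101110001100
→ shifted right by 2 → 001101011100011 = 6883
→ shifted left by 1 (mod 2^15) → 011010111000110 = 13766
→ shifted right by 2 → 000110101110001 = 3441
→ shifted left by 1 (mod 2^15) → 001101011100010 = 6882

6882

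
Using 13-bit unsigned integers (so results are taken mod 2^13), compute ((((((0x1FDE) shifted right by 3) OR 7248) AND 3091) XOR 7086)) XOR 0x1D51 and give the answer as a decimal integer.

0x1FDE = 1111111011110
→ shifted right by 3 → 0001111111011 = 1019
7248 = 1110001010000
→ OR → 1111111111011 = 8187
3091 = 0110000010011
→ AND → 0110000010011 = 3091
7086 = 1101110101110
→ XOR → 1011110111101 = 6077
0x1D51 = 1110101010001
→ XOR → 0101011101100 = 2796

2796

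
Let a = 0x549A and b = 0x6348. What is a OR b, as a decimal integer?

0x549A = 101010010011010
0x6348 = 110001101001000
 OR → 111011111011010 = 30682

30682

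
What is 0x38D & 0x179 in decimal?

265

0x38D = 1110001101
0x179 = 0101111001
AND → 0100001001 = 265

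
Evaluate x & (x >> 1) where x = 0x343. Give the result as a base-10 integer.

257

x = 1101000011 = 835
x>>1 = 0110100001
AND  = 0100000001 = 257
(x & (x >> 1) has a 1 wherever x has two consecutive 1 bits.)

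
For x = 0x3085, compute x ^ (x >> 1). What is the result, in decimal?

x = 11000010000101 = 12421
x>>1 = 01100001000010
XOR  = 10100011000111 = 10439
(x ^ (x >> 1) gives the standard binary-reflected Gray code of x.)

10439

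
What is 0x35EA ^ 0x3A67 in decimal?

3981

0x35EA = 11010111101010
0x3A67 = 11101001100111
XOR → 00111110001101 = 3981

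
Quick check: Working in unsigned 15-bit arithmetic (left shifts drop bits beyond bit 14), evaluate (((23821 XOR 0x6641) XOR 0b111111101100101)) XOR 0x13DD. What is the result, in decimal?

22516

23821 = 101110100001101
0x6641 = 110011001000001
→ XOR → 011101101001100 = 15180
0b111111101100101 = 111111101100101
→ XOR → 100010000101001 = 17449
0x13DD = 001001111011101
→ XOR → 101011111110100 = 22516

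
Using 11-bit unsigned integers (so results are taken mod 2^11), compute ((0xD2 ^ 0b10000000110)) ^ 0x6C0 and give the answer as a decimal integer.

0xD2 = 00011010010
0b10000000110 = 10000000110
→ ^ → 10011010100 = 1236
0x6C0 = 11011000000
→ ^ → 01000010100 = 532

532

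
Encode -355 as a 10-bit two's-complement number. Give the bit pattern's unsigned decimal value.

669

355 in 10 bits: 0101100011
Invert: 1010011100
Add 1:  1010011101 = 669
(Check: 2^10 - 355 = 1024 - 355 = 669.)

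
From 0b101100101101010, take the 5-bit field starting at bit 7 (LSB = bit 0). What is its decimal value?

v = 101100101101010
Shift right by 7: 10110010
Mask low 5 bits: 10010 = 18

18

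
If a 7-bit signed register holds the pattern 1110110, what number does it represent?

-10

pattern = 1110110 (MSB is 1 ⇒ negative)
Invert: 0001001, add 1 → 0001010 = 10, so the value is -10.
(Equivalently: 118 - 2^7 = 118 - 128 = -10.)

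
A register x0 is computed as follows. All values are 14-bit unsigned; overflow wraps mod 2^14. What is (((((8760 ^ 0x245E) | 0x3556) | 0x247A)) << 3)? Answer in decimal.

15344

8760 = 10001000111000
0x245E = 10010001011110
→ ^ → 00011001100110 = 1638
0x3556 = 11010101010110
→ | → 11011101110110 = 14198
0x247A = 10010001111010
→ | → 11011101111110 = 14206
→ << 3 (mod 2^14) → 11101111110000 = 15344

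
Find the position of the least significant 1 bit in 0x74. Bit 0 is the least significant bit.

0x74 = 1110100
Trailing zeros: 2, so the lowest set bit is bit 2 (value 4).

2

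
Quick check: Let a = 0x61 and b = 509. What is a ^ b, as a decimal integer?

412

0x61 = 001100001
509 = 111111101
XOR → 110011100 = 412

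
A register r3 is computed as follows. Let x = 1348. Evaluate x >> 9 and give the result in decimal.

2

1348 = 10101000100
shift right by 9 → 00000000010 = 2
(equivalently, floor(1348 / 512))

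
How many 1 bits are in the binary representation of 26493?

26493 = 110011101111101
Count the 1s: 1 + 1 + 1 + 1 + 1 + 1 + 1 + 1 + 1 + 1 + 1 = 11

11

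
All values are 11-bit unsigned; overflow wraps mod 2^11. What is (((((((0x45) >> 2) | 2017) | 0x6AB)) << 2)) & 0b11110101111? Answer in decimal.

0x45 = 00001000101
→ >> 2 → 00000010001 = 17
2017 = 11111100001
→ | → 11111110001 = 2033
0x6AB = 11010101011
→ | → 11111111011 = 2043
→ << 2 (mod 2^11) → 11111101100 = 2028
0b11110101111 = 11110101111
→ & → 11110101100 = 1964

1964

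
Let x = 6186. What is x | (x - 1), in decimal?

x = 1100000101010 = 6186
x - 1 = 1100000101001
OR    = 1100000101011 = 6187
(x | (x - 1) sets all bits below the lowest set bit.)

6187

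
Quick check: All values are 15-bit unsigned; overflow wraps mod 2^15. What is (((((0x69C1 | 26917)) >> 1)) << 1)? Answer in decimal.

0x69C1 = 110100111000001
26917 = 110100100100101
→ | → 110100111100101 = 27109
→ >> 1 → 011010011110010 = 13554
→ << 1 (mod 2^15) → 110100111100100 = 27108

27108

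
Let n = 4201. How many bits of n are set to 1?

5

4201 = 1000001101001
Count the 1s: 1 + 1 + 1 + 1 + 1 = 5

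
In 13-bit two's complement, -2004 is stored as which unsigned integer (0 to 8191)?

6188

2004 in 13 bits: 0011111010100
Invert: 1100000101011
Add 1:  1100000101100 = 6188
(Check: 2^13 - 2004 = 8192 - 2004 = 6188.)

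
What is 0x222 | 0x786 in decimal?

0x222 = 01000100010
0x786 = 11110000110
 OR → 11110100110 = 1958

1958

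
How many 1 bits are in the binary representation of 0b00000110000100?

3

n = 110000100
Count the 1s: 1 + 1 + 1 = 3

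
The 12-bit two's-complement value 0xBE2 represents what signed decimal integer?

pattern = 101111100010 (MSB is 1 ⇒ negative)
Invert: 010000011101, add 1 → 010000011110 = 1054, so the value is -1054.
(Equivalently: 3042 - 2^12 = 3042 - 4096 = -1054.)

-1054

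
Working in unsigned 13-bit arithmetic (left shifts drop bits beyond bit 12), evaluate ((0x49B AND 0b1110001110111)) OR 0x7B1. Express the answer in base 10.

1971

0x49B = 0010010011011
0b1110001110111 = 1110001110111
→ AND → 0010000010011 = 1043
0x7B1 = 0011110110001
→ OR → 0011110110011 = 1971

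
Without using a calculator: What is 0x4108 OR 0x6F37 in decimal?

0x4108 = 100000100001000
0x6F37 = 110111100110111
 OR → 110111100111111 = 28479

28479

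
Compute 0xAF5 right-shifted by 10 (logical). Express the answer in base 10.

0xAF5 = 101011110101
shift right by 10 → 000000000010 = 2
(equivalently, floor(2805 / 1024))

2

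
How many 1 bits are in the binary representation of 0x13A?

0x13A = 100111010
Count the 1s: 1 + 1 + 1 + 1 + 1 = 5

5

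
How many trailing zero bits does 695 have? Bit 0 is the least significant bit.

695 = 1010110111
Trailing zeros: 0, so the lowest set bit is bit 0 (value 1).

0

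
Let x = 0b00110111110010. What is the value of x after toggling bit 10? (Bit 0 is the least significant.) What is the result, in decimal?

2546

x = 00110111110010
bit 10 is currently 1; toggle it via x ^ (1 << 10) = x ^ 1024
→ 00100111110010 = 2546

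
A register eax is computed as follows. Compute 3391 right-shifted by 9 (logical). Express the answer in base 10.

3391 = 110100111111
shift right by 9 → 000000000110 = 6
(equivalently, floor(3391 / 512))

6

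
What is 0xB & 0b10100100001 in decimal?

1

0xB = 00000001011
b = 10100100001
AND → 00000000001 = 1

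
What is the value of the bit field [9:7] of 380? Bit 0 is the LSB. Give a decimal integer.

v = 000000101111100
Shift right by 7: 00000010
Mask low 3 bits: 010 = 2

2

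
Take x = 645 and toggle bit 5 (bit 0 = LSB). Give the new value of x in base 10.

x = 01010000101
bit 5 is currently 0; toggle it via x ^ (1 << 5) = x ^ 32
→ 01010100101 = 677

677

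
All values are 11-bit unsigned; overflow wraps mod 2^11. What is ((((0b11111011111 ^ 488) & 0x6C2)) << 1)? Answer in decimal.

1028

0b11111011111 = 11111011111
488 = 00111101000
→ ^ → 11000110111 = 1591
0x6C2 = 11011000010
→ & → 11000000010 = 1538
→ << 1 (mod 2^11) → 10000000100 = 1028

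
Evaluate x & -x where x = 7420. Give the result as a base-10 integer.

x = 1110011111100 = 7420
-x (two's complement) = …0001100000100
AND   = 0000000000100 = 4
(x & -x isolates the lowest set bit of x.)

4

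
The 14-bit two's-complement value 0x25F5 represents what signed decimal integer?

pattern = 10010111110101 (MSB is 1 ⇒ negative)
Invert: 01101000001010, add 1 → 01101000001011 = 6667, so the value is -6667.
(Equivalently: 9717 - 2^14 = 9717 - 16384 = -6667.)

-6667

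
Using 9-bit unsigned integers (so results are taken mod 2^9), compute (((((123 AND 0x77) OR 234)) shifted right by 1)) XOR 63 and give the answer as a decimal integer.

66

123 = 001111011
0x77 = 001110111
→ AND → 001110011 = 115
234 = 011101010
→ OR → 011111011 = 251
→ shifted right by 1 → 001111101 = 125
63 = 000111111
→ XOR → 001000010 = 66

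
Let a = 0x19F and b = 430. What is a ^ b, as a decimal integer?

0x19F = 110011111
430 = 110101110
XOR → 000110001 = 49

49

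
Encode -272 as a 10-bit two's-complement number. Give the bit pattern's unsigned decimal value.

752

272 in 10 bits: 0100010000
Invert: 1011101111
Add 1:  1011110000 = 752
(Check: 2^10 - 272 = 1024 - 272 = 752.)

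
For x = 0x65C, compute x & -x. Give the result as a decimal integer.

x = 11001011100 = 1628
-x (two's complement) = …00110100100
AND   = 00000000100 = 4
(x & -x isolates the lowest set bit of x.)

4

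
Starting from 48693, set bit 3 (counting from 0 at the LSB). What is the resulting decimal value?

x = 1011111000110101
bit 3 is currently 0; set it via x | (1 << 3) = x | 8
→ 1011111000111101 = 48701

48701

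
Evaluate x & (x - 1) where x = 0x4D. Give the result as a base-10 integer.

x = 1001101 = 77
x - 1 = 1001100
AND   = 1001100 = 76
(x & (x - 1) clears the lowest set bit of x.)

76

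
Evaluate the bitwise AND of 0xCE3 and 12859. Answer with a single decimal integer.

0xCE3 = 00110011100011
12859 = 11001000111011
AND → 00000000100011 = 35

35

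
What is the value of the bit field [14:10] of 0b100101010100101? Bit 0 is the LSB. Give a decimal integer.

18

v = 100101010100101
Shift right by 10: 10010
Mask low 5 bits: 10010 = 18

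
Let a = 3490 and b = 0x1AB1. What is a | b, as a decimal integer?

8115

3490 = 0110110100010
0x1AB1 = 1101010110001
 OR → 1111110110011 = 8115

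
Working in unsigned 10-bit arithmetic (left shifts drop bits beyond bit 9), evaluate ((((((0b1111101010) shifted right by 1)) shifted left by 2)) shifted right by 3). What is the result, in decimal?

122

0b1111101010 = 1111101010
→ shifted right by 1 → 0111110101 = 501
→ shifted left by 2 (mod 2^10) → 1111010100 = 980
→ shifted right by 3 → 0001111010 = 122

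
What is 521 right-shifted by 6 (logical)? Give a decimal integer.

8

521 = 1000001001
shift right by 6 → 0000001000 = 8
(equivalently, floor(521 / 64))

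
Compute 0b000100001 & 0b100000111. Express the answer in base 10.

1

a = 000100001
b = 100000111
AND → 000000001 = 1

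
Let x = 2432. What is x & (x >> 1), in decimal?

x = 100110000000 = 2432
x>>1 = 010011000000
AND  = 000010000000 = 128
(x & (x >> 1) has a 1 wherever x has two consecutive 1 bits.)

128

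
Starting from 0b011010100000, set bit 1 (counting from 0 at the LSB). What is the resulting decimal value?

1698

x = 011010100000
bit 1 is currently 0; set it via x | (1 << 1) = x | 2
→ 011010100010 = 1698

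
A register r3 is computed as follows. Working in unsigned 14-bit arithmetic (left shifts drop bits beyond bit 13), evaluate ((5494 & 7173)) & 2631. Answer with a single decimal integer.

5494 = 01010101110110
7173 = 01110000000101
→ & → 01010000000100 = 5124
2631 = 00101001000111
→ & → 00000000000100 = 4

4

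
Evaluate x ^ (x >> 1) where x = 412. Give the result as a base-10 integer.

338

x = 110011100 = 412
x>>1 = 011001110
XOR  = 101010010 = 338
(x ^ (x >> 1) gives the standard binary-reflected Gray code of x.)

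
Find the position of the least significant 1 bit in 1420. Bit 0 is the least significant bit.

2

1420 = 10110001100
Trailing zeros: 2, so the lowest set bit is bit 2 (value 4).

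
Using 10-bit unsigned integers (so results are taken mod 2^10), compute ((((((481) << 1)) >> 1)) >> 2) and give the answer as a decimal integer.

120

481 = 0111100001
→ << 1 (mod 2^10) → 1111000010 = 962
→ >> 1 → 0111100001 = 481
→ >> 2 → 0001111000 = 120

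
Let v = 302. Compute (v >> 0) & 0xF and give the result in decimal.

v = 0100101110
Shift right by 0: 0100101110
Mask low 4 bits: 1110 = 14

14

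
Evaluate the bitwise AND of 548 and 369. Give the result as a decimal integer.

32

548 = 1000100100
369 = 0101110001
AND → 0000100000 = 32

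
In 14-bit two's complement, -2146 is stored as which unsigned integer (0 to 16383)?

14238

2146 in 14 bits: 00100001100010
Invert: 11011110011101
Add 1:  11011110011110 = 14238
(Check: 2^14 - 2146 = 16384 - 2146 = 14238.)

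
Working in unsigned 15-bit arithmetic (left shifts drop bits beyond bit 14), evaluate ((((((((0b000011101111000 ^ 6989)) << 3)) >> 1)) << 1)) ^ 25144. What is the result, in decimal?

0b000011101111000 = 000011101111000
6989 = 001101101001101
→ ^ → 001110000110101 = 7221
→ << 3 (mod 2^15) → 110000110101000 = 25000
→ >> 1 → 011000011010100 = 12500
→ << 1 (mod 2^15) → 110000110101000 = 25000
25144 = 110001000111000
→ ^ → 000001110010000 = 912

912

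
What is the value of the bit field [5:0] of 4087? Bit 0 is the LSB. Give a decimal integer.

55

v = 111111110111
Shift right by 0: 111111110111
Mask low 6 bits: 110111 = 55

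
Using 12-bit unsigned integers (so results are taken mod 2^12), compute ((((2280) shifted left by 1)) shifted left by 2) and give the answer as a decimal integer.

2280 = 100011101000
→ shifted left by 1 (mod 2^12) → 000111010000 = 464
→ shifted left by 2 (mod 2^12) → 011101000000 = 1856

1856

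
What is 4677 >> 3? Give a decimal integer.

4677 = 1001001000101
shift right by 3 → 0001001001000 = 584
(equivalently, floor(4677 / 8))

584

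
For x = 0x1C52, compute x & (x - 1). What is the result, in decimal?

7248

x = 1110001010010 = 7250
x - 1 = 1110001010001
AND   = 1110001010000 = 7248
(x & (x - 1) clears the lowest set bit of x.)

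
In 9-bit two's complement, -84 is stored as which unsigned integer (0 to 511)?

428

84 in 9 bits: 001010100
Invert: 110101011
Add 1:  110101100 = 428
(Check: 2^9 - 84 = 512 - 84 = 428.)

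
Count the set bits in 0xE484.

0xE484 = 1110010010000100
Count the 1s: 1 + 1 + 1 + 1 + 1 + 1 = 6

6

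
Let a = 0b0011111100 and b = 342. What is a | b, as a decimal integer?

a = 011111100
342 = 101010110
 OR → 111111110 = 510

510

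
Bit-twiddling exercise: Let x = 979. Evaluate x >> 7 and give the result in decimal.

979 = 1111010011
shift right by 7 → 0000000111 = 7
(equivalently, floor(979 / 128))

7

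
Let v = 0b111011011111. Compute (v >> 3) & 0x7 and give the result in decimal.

3

v = 111011011111
Shift right by 3: 111011011
Mask low 3 bits: 011 = 3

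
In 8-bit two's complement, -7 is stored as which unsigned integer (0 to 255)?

249

7 in 8 bits: 00000111
Invert: 11111000
Add 1:  11111001 = 249
(Check: 2^8 - 7 = 256 - 7 = 249.)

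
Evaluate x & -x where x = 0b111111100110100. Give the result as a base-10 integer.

x = 111111100110100 = 32564
-x (two's complement) = …000000011001100
AND   = 000000000000100 = 4
(x & -x isolates the lowest set bit of x.)

4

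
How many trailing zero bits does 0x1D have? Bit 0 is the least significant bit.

0

0x1D = 11101
Trailing zeros: 0, so the lowest set bit is bit 0 (value 1).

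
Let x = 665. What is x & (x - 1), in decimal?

x = 1010011001 = 665
x - 1 = 1010011000
AND   = 1010011000 = 664
(x & (x - 1) clears the lowest set bit of x.)

664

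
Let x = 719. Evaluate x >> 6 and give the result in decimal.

11

719 = 1011001111
shift right by 6 → 0000001011 = 11
(equivalently, floor(719 / 64))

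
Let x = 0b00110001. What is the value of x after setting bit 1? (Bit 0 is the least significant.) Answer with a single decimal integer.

x = 00110001
bit 1 is currently 0; set it via x | (1 << 1) = x | 2
→ 00110011 = 51

51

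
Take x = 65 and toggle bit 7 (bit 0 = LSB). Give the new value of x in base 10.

x = 01000001
bit 7 is currently 0; toggle it via x ^ (1 << 7) = x ^ 128
→ 11000001 = 193

193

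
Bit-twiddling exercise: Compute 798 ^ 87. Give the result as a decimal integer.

798 = 1100011110
87 = 0001010111
XOR → 1101001001 = 841

841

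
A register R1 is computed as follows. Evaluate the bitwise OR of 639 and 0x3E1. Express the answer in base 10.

639 = 1001111111
0x3E1 = 1111100001
 OR → 1111111111 = 1023

1023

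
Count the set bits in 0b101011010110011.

9

n = 101011010110011
Count the 1s: 1 + 1 + 1 + 1 + 1 + 1 + 1 + 1 + 1 = 9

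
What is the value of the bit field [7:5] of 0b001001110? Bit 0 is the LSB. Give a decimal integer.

2

v = 001001110
Shift right by 5: 0010
Mask low 3 bits: 010 = 2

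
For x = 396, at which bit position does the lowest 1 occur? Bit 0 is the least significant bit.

2

396 = 110001100
Trailing zeros: 2, so the lowest set bit is bit 2 (value 4).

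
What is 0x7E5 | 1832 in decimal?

0x7E5 = 11111100101
1832 = 11100101000
 OR → 11111101101 = 2029

2029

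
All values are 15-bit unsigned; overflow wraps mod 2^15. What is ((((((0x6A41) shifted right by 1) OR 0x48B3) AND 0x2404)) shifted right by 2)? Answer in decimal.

2304

0x6A41 = 110101001000001
→ shifted right by 1 → 011010100100000 = 13600
0x48B3 = 100100010110011
→ OR → 111110110110011 = 32179
0x2404 = 010010000000100
→ AND → 010010000000000 = 9216
→ shifted right by 2 → 000100100000000 = 2304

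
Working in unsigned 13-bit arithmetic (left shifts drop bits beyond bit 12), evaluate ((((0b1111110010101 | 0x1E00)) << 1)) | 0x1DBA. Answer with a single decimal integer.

8122

0b1111110010101 = 1111110010101
0x1E00 = 1111000000000
→ | → 1111110010101 = 8085
→ << 1 (mod 2^13) → 1111100101010 = 7978
0x1DBA = 1110110111010
→ | → 1111110111010 = 8122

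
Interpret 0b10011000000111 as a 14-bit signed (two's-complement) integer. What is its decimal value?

-6649

pattern = 10011000000111 (MSB is 1 ⇒ negative)
Invert: 01100111111000, add 1 → 01100111111001 = 6649, so the value is -6649.
(Equivalently: 9735 - 2^14 = 9735 - 16384 = -6649.)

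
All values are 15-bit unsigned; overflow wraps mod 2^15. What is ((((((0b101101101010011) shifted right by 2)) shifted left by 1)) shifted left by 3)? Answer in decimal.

27968

0b101101101010011 = 101101101010011
→ shifted right by 2 → 001011011010100 = 5844
→ shifted left by 1 (mod 2^15) → 010110110101000 = 11688
→ shifted left by 3 (mod 2^15) → 110110101000000 = 27968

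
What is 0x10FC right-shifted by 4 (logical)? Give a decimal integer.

271

0x10FC = 1000011111100
shift right by 4 → 0000100001111 = 271
(equivalently, floor(4348 / 16))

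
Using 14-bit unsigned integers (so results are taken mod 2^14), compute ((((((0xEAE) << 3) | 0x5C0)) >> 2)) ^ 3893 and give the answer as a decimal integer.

0xEAE = 00111010101110
→ << 3 (mod 2^14) → 11010101110000 = 13680
0x5C0 = 00010111000000
→ | → 11010111110000 = 13808
→ >> 2 → 00110101111100 = 3452
3893 = 00111100110101
→ ^ → 00001001001001 = 585

585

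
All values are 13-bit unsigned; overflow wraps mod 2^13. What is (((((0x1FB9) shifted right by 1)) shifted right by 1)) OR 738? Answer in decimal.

0x1FB9 = 1111110111001
→ shifted right by 1 → 0111111011100 = 4060
→ shifted right by 1 → 0011111101110 = 2030
738 = 0001011100010
→ OR → 0011111101110 = 2030

2030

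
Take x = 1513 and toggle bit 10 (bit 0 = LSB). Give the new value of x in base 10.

x = 10111101001
bit 10 is currently 1; toggle it via x ^ (1 << 10) = x ^ 1024
→ 00111101001 = 489

489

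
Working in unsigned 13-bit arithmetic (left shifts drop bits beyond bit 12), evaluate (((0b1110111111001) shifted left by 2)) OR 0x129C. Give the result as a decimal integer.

0b1110111111001 = 1110111111001
→ shifted left by 2 (mod 2^13) → 1011111100100 = 6116
0x129C = 1001010011100
→ OR → 1011111111100 = 6140

6140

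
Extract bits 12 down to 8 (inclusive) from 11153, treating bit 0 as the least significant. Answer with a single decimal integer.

v = 10101110010001
Shift right by 8: 101011
Mask low 5 bits: 01011 = 11

11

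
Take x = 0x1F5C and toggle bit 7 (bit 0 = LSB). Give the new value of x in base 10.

8156

x = 1111101011100
bit 7 is currently 0; toggle it via x ^ (1 << 7) = x ^ 128
→ 1111111011100 = 8156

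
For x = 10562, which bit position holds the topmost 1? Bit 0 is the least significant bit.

13

10562 = 10100101000010
The topmost 1 is at position 13 (since 2^13 = 8192 ≤ 10562 < 16384).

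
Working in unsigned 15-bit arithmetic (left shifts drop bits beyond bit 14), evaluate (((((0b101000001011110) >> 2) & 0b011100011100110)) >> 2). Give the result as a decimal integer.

1025

0b101000001011110 = 101000001011110
→ >> 2 → 001010000010111 = 5143
0b011100011100110 = 011100011100110
→ & → 001000000000110 = 4102
→ >> 2 → 000010000000001 = 1025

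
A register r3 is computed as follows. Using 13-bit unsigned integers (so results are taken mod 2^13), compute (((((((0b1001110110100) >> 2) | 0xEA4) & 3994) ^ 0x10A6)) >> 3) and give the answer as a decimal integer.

965

0b1001110110100 = 1001110110100
→ >> 2 → 0010011101101 = 1261
0xEA4 = 0111010100100
→ | → 0111011101101 = 3821
3994 = 0111110011010
→ & → 0111010001000 = 3720
0x10A6 = 1000010100110
→ ^ → 1111000101110 = 7726
→ >> 3 → 0001111000101 = 965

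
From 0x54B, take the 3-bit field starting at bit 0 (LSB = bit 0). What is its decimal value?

v = 010101001011
Shift right by 0: 010101001011
Mask low 3 bits: 011 = 3

3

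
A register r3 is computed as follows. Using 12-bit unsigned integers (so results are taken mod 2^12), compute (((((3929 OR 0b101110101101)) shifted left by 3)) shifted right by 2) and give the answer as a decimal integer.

3929 = 111101011001
0b101110101101 = 101110101101
→ OR → 111111111101 = 4093
→ shifted left by 3 (mod 2^12) → 111111101000 = 4072
→ shifted right by 2 → 001111111010 = 1018

1018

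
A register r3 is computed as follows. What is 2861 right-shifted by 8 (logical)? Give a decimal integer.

11

2861 = 101100101101
shift right by 8 → 000000001011 = 11
(equivalently, floor(2861 / 256))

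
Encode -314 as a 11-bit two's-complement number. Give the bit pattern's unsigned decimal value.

1734

314 in 11 bits: 00100111010
Invert: 11011000101
Add 1:  11011000110 = 1734
(Check: 2^11 - 314 = 2048 - 314 = 1734.)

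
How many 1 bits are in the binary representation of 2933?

2933 = 101101110101
Count the 1s: 1 + 1 + 1 + 1 + 1 + 1 + 1 + 1 = 8

8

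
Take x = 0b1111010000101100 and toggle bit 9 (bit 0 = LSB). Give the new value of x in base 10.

63020

x = 1111010000101100
bit 9 is currently 0; toggle it via x ^ (1 << 9) = x ^ 512
→ 1111011000101100 = 63020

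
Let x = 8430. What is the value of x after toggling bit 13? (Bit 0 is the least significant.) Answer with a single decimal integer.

x = 10000011101110
bit 13 is currently 1; toggle it via x ^ (1 << 13) = x ^ 8192
→ 00000011101110 = 238

238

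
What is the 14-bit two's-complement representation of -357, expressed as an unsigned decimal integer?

357 in 14 bits: 00000101100101
Invert: 11111010011010
Add 1:  11111010011011 = 16027
(Check: 2^14 - 357 = 16384 - 357 = 16027.)

16027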